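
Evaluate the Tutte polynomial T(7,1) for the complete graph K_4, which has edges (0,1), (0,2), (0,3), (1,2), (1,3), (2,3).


T(K_4; x,y) = x^3 + 3x^2 + 4xy + 2x + y^3 + 3y^2 + 2y.
Substituting x=7, y=1:
= 343 + 147 + 28 + 14 + 1 + 3 + 2
= 538.

538


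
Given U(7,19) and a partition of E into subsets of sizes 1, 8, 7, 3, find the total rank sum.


r(Ai) = min(|Ai|, 7) for each part.
Sum = min(1,7) + min(8,7) + min(7,7) + min(3,7)
    = 1 + 7 + 7 + 3
    = 18.

18


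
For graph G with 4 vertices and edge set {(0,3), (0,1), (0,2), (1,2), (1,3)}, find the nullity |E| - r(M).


Cycle rank (nullity) = |E| - r(M) = |E| - (|V| - c).
|E| = 5, |V| = 4, c = 1.
Nullity = 5 - (4 - 1) = 5 - 3 = 2.

2


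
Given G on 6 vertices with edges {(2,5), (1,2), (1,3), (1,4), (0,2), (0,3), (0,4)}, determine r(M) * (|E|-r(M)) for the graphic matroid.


r(M) = |V| - c = 6 - 1 = 5.
nullity = |E| - r(M) = 7 - 5 = 2.
Product = 5 * 2 = 10.

10


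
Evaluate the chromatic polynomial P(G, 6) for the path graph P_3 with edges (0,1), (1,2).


P(P_3, k) = k * (k-1)^(2).
P(6) = 6 * 5^2 = 6 * 25 = 150.

150


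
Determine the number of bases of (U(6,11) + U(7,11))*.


(M1+M2)* = M1* + M2*.
M1* = U(5,11), bases: C(11,5) = 462.
M2* = U(4,11), bases: C(11,4) = 330.
|B(M*)| = 462 * 330 = 152460.

152460


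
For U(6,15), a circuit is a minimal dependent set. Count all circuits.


In U(6,15), circuits are the (7)-element subsets.
Any set of 7 elements is dependent, and removing any one element gives
an independent set of size 6, so it is a minimal dependent set.
Number of circuits = C(15,7) = 6435.

6435


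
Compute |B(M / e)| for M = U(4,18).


Contracting e from U(4,18) gives U(3,17).
Bases of U(3,17) = (17 choose 3) = 680.

680


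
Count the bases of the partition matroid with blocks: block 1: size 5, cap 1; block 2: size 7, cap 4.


A basis picks exactly ci elements from block i.
Number of bases = product of C(|Si|, ci).
= C(5,1) * C(7,4)
= 5 * 35
= 175.

175


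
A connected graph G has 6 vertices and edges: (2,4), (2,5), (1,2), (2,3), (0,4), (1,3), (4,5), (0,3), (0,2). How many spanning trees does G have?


By Kirchhoff's matrix tree theorem, the number of spanning trees equals
the determinant of any cofactor of the Laplacian matrix L.
G has 6 vertices and 9 edges.
Computing the (5 x 5) cofactor determinant gives 55.

55


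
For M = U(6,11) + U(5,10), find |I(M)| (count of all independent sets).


For a direct sum, |I(M1+M2)| = |I(M1)| * |I(M2)|.
|I(U(6,11))| = sum C(11,k) for k=0..6 = 1486.
|I(U(5,10))| = sum C(10,k) for k=0..5 = 638.
Total = 1486 * 638 = 948068.

948068


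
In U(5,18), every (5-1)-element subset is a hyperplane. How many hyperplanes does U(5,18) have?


Hyperplanes of U(5,18) are flats of rank 4.
In a uniform matroid, these are exactly the (4)-element subsets.
Count = C(18,4) = 18! / (4! * 14!) = 3060.

3060


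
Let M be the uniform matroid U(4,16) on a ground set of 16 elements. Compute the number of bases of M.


Bases of U(4,16) are all 4-element subsets of the 16-element ground set.
Number of bases = C(16,4).
(16 choose 4) = 1820.

1820


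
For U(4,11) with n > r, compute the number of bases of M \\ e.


Deleting e from U(4,11) gives U(4,10) since n > r.
Bases of U(4,10) = C(10,4) = (10 * 9 * 8 * 7) / (1 * 2 * 3 * 4) = 210.

210


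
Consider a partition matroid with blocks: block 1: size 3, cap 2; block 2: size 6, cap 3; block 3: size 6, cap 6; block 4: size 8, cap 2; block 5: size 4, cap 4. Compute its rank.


Rank of a partition matroid = sum of min(|Si|, ci) for each block.
= min(3,2) + min(6,3) + min(6,6) + min(8,2) + min(4,4)
= 2 + 3 + 6 + 2 + 4
= 17.

17


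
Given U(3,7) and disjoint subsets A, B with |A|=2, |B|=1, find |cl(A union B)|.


|A union B| = 2 + 1 = 3 (disjoint).
In U(3,7), cl(S) = S if |S| < 3, else cl(S) = E.
Since 3 >= 3, cl(A union B) = E.
|cl(A union B)| = 7.

7


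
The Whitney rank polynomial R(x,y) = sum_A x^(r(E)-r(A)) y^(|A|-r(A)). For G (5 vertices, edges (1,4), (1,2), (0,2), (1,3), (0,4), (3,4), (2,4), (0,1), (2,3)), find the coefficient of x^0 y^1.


R(x,y) = sum over A in 2^E of x^(r(E)-r(A)) * y^(|A|-r(A)).
G has 5 vertices, 9 edges. r(E) = 4.
Enumerate all 2^9 = 512 subsets.
Count subsets with r(E)-r(A)=0 and |A|-r(A)=1: 111.

111


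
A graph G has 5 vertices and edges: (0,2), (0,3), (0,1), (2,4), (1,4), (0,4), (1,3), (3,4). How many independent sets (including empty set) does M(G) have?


An independent set in a graphic matroid is an acyclic edge subset.
G has 5 vertices and 8 edges.
Enumerate all 2^8 = 256 subsets, checking for acyclicity.
Total independent sets = 128.

128


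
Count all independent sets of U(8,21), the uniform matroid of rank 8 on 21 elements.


Independent sets of U(8,21) are all subsets of size <= 8.
Count = (21 choose 0) + (21 choose 1) + (21 choose 2) + (21 choose 3) + (21 choose 4) + (21 choose 5) + (21 choose 6) + (21 choose 7) + (21 choose 8)
     = 1 + 21 + 210 + 1330 + 5985 + 20349 + 54264 + 116280 + 203490
     = 401930.

401930


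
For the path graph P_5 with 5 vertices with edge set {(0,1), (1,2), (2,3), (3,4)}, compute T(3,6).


A path on 5 vertices is a tree with 4 edges.
T(x,y) = x^(4) for any tree.
T(3,6) = 3^4 = 81.

81


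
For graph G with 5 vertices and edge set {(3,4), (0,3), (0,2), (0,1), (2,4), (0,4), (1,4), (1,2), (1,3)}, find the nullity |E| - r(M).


Cycle rank (nullity) = |E| - r(M) = |E| - (|V| - c).
|E| = 9, |V| = 5, c = 1.
Nullity = 9 - (5 - 1) = 9 - 4 = 5.

5


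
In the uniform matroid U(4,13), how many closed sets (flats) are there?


Flats of U(4,13): every subset of size < 4 is a flat, plus E itself.
Count = (13 choose 0) + (13 choose 1) + (13 choose 2) + (13 choose 3) + 1
     = 1 + 13 + 78 + 286 + 1
     = 379.

379


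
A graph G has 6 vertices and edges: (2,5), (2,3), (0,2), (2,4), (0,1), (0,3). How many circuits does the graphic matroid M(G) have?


A circuit in a graphic matroid = edge set of a simple cycle.
G has 6 vertices and 6 edges.
Enumerating all minimal edge subsets forming cycles...
Total circuits found: 1.

1


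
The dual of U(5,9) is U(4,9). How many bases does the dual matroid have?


The dual of U(r,n) is U(n-r, n) = U(4,9).
Bases of U(4,9) are all (4)-element subsets.
|B(M*)| = C(9,4) = (9 * 8 * 7 * 6) / (1 * 2 * 3 * 4) = 126.

126


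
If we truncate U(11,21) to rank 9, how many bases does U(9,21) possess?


Truncating U(11,21) to rank 9 gives U(9,21).
Bases of U(9,21) are all 9-element subsets of 21 elements.
Number of bases = C(21,9) = 293930.

293930


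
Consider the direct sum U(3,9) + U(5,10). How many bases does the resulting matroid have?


Bases of a direct sum M1 + M2: |B| = |B(M1)| * |B(M2)|.
|B(U(3,9))| = C(9,3) = 84.
|B(U(5,10))| = C(10,5) = 252.
Total bases = 84 * 252 = 21168.

21168


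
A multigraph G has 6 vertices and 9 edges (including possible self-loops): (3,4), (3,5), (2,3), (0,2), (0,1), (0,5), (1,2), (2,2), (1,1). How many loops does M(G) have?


In a graphic matroid, a loop is a self-loop edge (u,u) with rank 0.
Examining all 9 edges for self-loops...
Self-loops found: (2,2), (1,1)
Number of loops = 2.

2


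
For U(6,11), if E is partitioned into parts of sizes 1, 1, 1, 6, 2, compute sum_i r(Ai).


r(Ai) = min(|Ai|, 6) for each part.
Sum = min(1,6) + min(1,6) + min(1,6) + min(6,6) + min(2,6)
    = 1 + 1 + 1 + 6 + 2
    = 11.

11


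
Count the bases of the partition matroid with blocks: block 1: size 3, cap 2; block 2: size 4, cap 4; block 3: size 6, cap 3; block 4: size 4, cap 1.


A basis picks exactly ci elements from block i.
Number of bases = product of C(|Si|, ci).
= C(3,2) * C(4,4) * C(6,3) * C(4,1)
= 3 * 1 * 20 * 4
= 240.

240


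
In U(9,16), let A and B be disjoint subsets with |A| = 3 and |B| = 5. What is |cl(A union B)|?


|A union B| = 3 + 5 = 8 (disjoint).
In U(9,16), cl(S) = S if |S| < 9, else cl(S) = E.
Since 8 < 9, cl(A union B) = A union B.
|cl(A union B)| = 8.

8


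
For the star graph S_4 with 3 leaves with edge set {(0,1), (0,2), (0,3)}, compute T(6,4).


A star on 4 vertices is a tree with 3 edges.
T(x,y) = x^(3) for any tree.
T(6,4) = 6^3 = 216.

216


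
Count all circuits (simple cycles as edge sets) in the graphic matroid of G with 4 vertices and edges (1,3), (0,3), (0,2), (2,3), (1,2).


A circuit in a graphic matroid = edge set of a simple cycle.
G has 4 vertices and 5 edges.
Enumerating all minimal edge subsets forming cycles...
Total circuits found: 3.

3


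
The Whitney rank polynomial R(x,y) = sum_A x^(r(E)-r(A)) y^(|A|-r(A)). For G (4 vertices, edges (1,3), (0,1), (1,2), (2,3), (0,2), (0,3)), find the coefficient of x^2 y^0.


R(x,y) = sum over A in 2^E of x^(r(E)-r(A)) * y^(|A|-r(A)).
G has 4 vertices, 6 edges. r(E) = 3.
Enumerate all 2^6 = 64 subsets.
Count subsets with r(E)-r(A)=2 and |A|-r(A)=0: 6.

6


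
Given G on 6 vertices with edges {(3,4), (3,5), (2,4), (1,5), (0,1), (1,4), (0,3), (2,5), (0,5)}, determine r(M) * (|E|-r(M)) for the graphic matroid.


r(M) = |V| - c = 6 - 1 = 5.
nullity = |E| - r(M) = 9 - 5 = 4.
Product = 5 * 4 = 20.

20


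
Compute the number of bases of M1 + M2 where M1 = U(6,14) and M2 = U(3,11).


Bases of a direct sum M1 + M2: |B| = |B(M1)| * |B(M2)|.
|B(U(6,14))| = C(14,6) = 3003.
|B(U(3,11))| = C(11,3) = 165.
Total bases = 3003 * 165 = 495495.

495495


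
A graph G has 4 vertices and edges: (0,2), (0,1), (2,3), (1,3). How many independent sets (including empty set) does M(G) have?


An independent set in a graphic matroid is an acyclic edge subset.
G has 4 vertices and 4 edges.
Enumerate all 2^4 = 16 subsets, checking for acyclicity.
Total independent sets = 15.

15


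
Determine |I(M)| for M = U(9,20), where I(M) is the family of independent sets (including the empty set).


Independent sets of U(9,20) are all subsets of size <= 9.
Count = C(20,0) + C(20,1) + C(20,2) + C(20,3) + C(20,4) + C(20,5) + C(20,6) + C(20,7) + C(20,8) + C(20,9)
     = 1 + 20 + 190 + 1140 + 4845 + 15504 + 38760 + 77520 + 125970 + 167960
     = 431910.

431910


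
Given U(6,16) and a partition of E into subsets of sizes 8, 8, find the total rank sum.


r(Ai) = min(|Ai|, 6) for each part.
Sum = min(8,6) + min(8,6)
    = 6 + 6
    = 12.

12


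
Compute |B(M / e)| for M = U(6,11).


Contracting e from U(6,11) gives U(5,10).
Bases of U(5,10) = C(10,5) = 252.

252


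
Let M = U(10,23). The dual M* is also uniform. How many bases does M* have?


The dual of U(r,n) is U(n-r, n) = U(13,23).
Bases of U(13,23) are all (13)-element subsets.
|B(M*)| = (23 choose 13) = 1144066.

1144066


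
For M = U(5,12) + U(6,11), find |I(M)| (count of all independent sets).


For a direct sum, |I(M1+M2)| = |I(M1)| * |I(M2)|.
|I(U(5,12))| = sum C(12,k) for k=0..5 = 1586.
|I(U(6,11))| = sum C(11,k) for k=0..6 = 1486.
Total = 1586 * 1486 = 2356796.

2356796


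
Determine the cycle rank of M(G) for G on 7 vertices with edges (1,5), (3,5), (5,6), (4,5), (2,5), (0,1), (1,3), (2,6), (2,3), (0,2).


Cycle rank (nullity) = |E| - r(M) = |E| - (|V| - c).
|E| = 10, |V| = 7, c = 1.
Nullity = 10 - (7 - 1) = 10 - 6 = 4.

4


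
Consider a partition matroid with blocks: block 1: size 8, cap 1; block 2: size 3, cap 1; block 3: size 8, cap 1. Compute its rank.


Rank of a partition matroid = sum of min(|Si|, ci) for each block.
= min(8,1) + min(3,1) + min(8,1)
= 1 + 1 + 1
= 3.

3


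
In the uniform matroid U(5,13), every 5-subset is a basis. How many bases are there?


Bases of U(5,13) are all 5-element subsets of the 13-element ground set.
Number of bases = C(13,5).
C(13,5) = 1287.

1287


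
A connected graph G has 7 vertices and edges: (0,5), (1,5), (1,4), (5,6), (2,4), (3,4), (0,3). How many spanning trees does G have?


By Kirchhoff's matrix tree theorem, the number of spanning trees equals
the determinant of any cofactor of the Laplacian matrix L.
G has 7 vertices and 7 edges.
Computing the (6 x 6) cofactor determinant gives 5.

5


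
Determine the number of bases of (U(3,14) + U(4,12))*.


(M1+M2)* = M1* + M2*.
M1* = U(11,14), bases: C(14,11) = 364.
M2* = U(8,12), bases: C(12,8) = 495.
|B(M*)| = 364 * 495 = 180180.

180180


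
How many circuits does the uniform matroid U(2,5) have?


In U(2,5), circuits are the (3)-element subsets.
Any set of 3 elements is dependent, and removing any one element gives
an independent set of size 2, so it is a minimal dependent set.
Number of circuits = C(5,3) = 5! / (3! * 2!) = 10.

10


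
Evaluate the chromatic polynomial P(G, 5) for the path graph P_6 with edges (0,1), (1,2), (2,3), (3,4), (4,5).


P(P_6, k) = k * (k-1)^(5).
P(5) = 5 * 4^5 = 5 * 1024 = 5120.

5120


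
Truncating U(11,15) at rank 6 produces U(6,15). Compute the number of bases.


Truncating U(11,15) to rank 6 gives U(6,15).
Bases of U(6,15) are all 6-element subsets of 15 elements.
Number of bases = C(15,6) = 5005.

5005


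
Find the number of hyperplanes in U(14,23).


Hyperplanes of U(14,23) are flats of rank 13.
In a uniform matroid, these are exactly the (13)-element subsets.
Count = C(23,13) = 23! / (13! * 10!) = 1144066.

1144066


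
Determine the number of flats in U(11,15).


Flats of U(11,15): every subset of size < 11 is a flat, plus E itself.
Count = (15 choose 0) + (15 choose 1) + (15 choose 2) + (15 choose 3) + (15 choose 4) + (15 choose 5) + (15 choose 6) + (15 choose 7) + (15 choose 8) + (15 choose 9) + (15 choose 10) + 1
     = 1 + 15 + 105 + 455 + 1365 + 3003 + 5005 + 6435 + 6435 + 5005 + 3003 + 1
     = 30828.

30828


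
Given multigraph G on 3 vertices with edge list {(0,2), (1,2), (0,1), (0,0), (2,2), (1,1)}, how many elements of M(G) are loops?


In a graphic matroid, a loop is a self-loop edge (u,u) with rank 0.
Examining all 6 edges for self-loops...
Self-loops found: (0,0), (2,2), (1,1)
Number of loops = 3.

3


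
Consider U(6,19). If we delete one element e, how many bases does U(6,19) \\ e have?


Deleting e from U(6,19) gives U(6,18) since n > r.
Bases of U(6,18) = (18 choose 6) = 18564.

18564


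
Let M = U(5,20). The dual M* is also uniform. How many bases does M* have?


The dual of U(r,n) is U(n-r, n) = U(15,20).
Bases of U(15,20) are all (15)-element subsets.
|B(M*)| = (20 choose 15) = 15504.

15504


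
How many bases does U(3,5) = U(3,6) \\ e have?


Deleting e from U(3,6) gives U(3,5) since n > r.
Bases of U(3,5) = C(5,3) = (5 * 4 * 3) / (1 * 2 * 3) = 10.

10


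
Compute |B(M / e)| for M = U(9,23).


Contracting e from U(9,23) gives U(8,22).
Bases of U(8,22) = C(22,8) = 319770.

319770


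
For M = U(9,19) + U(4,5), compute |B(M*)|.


(M1+M2)* = M1* + M2*.
M1* = U(10,19), bases: C(19,10) = 92378.
M2* = U(1,5), bases: C(5,1) = 5.
|B(M*)| = 92378 * 5 = 461890.

461890


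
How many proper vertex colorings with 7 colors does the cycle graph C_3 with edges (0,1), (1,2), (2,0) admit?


P(C_3, k) = (k-1)^3 + (-1)^3*(k-1).
P(7) = (6)^3 - 6
= 216 - 6 = 210.

210


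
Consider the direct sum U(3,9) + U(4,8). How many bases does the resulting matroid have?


Bases of a direct sum M1 + M2: |B| = |B(M1)| * |B(M2)|.
|B(U(3,9))| = C(9,3) = 84.
|B(U(4,8))| = C(8,4) = 70.
Total bases = 84 * 70 = 5880.

5880


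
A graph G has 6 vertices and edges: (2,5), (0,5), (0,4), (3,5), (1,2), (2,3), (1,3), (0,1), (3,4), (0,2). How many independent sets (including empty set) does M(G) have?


An independent set in a graphic matroid is an acyclic edge subset.
G has 6 vertices and 10 edges.
Enumerate all 2^10 = 1024 subsets, checking for acyclicity.
Total independent sets = 466.

466


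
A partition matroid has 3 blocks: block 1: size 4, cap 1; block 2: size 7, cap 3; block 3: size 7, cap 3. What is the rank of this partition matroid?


Rank of a partition matroid = sum of min(|Si|, ci) for each block.
= min(4,1) + min(7,3) + min(7,3)
= 1 + 3 + 3
= 7.

7


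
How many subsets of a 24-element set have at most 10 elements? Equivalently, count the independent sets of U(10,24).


Independent sets of U(10,24) are all subsets of size <= 10.
Count = C(24,0) + C(24,1) + C(24,2) + C(24,3) + C(24,4) + C(24,5) + C(24,6) + C(24,7) + C(24,8) + C(24,9) + C(24,10)
     = 1 + 24 + 276 + 2024 + 10626 + 42504 + 134596 + 346104 + 735471 + 1307504 + 1961256
     = 4540386.

4540386


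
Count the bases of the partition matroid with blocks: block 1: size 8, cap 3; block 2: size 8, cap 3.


A basis picks exactly ci elements from block i.
Number of bases = product of C(|Si|, ci).
= C(8,3) * C(8,3)
= 56 * 56
= 3136.

3136


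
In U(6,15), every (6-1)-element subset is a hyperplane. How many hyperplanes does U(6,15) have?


Hyperplanes of U(6,15) are flats of rank 5.
In a uniform matroid, these are exactly the (5)-element subsets.
Count = C(15,5) = 3003.

3003


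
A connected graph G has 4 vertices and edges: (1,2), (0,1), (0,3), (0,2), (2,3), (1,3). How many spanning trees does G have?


By Kirchhoff's matrix tree theorem, the number of spanning trees equals
the determinant of any cofactor of the Laplacian matrix L.
G has 4 vertices and 6 edges.
Computing the (3 x 3) cofactor determinant gives 16.

16


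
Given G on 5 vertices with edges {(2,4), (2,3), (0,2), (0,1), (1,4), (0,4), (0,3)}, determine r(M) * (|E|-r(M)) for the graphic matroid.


r(M) = |V| - c = 5 - 1 = 4.
nullity = |E| - r(M) = 7 - 4 = 3.
Product = 4 * 3 = 12.

12


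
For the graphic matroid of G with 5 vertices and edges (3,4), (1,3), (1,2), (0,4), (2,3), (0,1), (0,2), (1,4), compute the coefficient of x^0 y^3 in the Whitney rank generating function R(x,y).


R(x,y) = sum over A in 2^E of x^(r(E)-r(A)) * y^(|A|-r(A)).
G has 5 vertices, 8 edges. r(E) = 4.
Enumerate all 2^8 = 256 subsets.
Count subsets with r(E)-r(A)=0 and |A|-r(A)=3: 8.

8


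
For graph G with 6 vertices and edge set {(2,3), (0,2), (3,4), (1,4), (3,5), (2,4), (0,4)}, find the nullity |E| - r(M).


Cycle rank (nullity) = |E| - r(M) = |E| - (|V| - c).
|E| = 7, |V| = 6, c = 1.
Nullity = 7 - (6 - 1) = 7 - 5 = 2.

2


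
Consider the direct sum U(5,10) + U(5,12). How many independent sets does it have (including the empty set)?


For a direct sum, |I(M1+M2)| = |I(M1)| * |I(M2)|.
|I(U(5,10))| = sum C(10,k) for k=0..5 = 638.
|I(U(5,12))| = sum C(12,k) for k=0..5 = 1586.
Total = 638 * 1586 = 1011868.

1011868


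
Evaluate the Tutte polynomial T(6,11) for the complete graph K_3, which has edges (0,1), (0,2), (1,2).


T(K_3; x,y) = x^2 + x + y.
T(6,11) = 36 + 6 + 11 = 53.

53


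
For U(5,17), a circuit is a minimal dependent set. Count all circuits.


In U(5,17), circuits are the (6)-element subsets.
Any set of 6 elements is dependent, and removing any one element gives
an independent set of size 5, so it is a minimal dependent set.
Number of circuits = (17 choose 6) = 12376.

12376


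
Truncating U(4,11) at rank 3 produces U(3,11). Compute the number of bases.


Truncating U(4,11) to rank 3 gives U(3,11).
Bases of U(3,11) are all 3-element subsets of 11 elements.
Number of bases = (11 choose 3) = 165.

165


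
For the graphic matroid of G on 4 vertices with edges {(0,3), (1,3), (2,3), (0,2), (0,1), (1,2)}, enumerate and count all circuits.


A circuit in a graphic matroid = edge set of a simple cycle.
G has 4 vertices and 6 edges.
Enumerating all minimal edge subsets forming cycles...
Total circuits found: 7.

7


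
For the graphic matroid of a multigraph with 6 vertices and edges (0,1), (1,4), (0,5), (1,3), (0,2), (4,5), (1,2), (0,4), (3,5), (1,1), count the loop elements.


In a graphic matroid, a loop is a self-loop edge (u,u) with rank 0.
Examining all 10 edges for self-loops...
Self-loops found: (1,1)
Number of loops = 1.

1


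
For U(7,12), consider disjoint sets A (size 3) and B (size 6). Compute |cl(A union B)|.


|A union B| = 3 + 6 = 9 (disjoint).
In U(7,12), cl(S) = S if |S| < 7, else cl(S) = E.
Since 9 >= 7, cl(A union B) = E.
|cl(A union B)| = 12.

12


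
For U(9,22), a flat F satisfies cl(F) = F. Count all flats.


Flats of U(9,22): every subset of size < 9 is a flat, plus E itself.
Count = (22 choose 0) + (22 choose 1) + (22 choose 2) + (22 choose 3) + (22 choose 4) + (22 choose 5) + (22 choose 6) + (22 choose 7) + (22 choose 8) + 1
     = 1 + 22 + 231 + 1540 + 7315 + 26334 + 74613 + 170544 + 319770 + 1
     = 600371.

600371


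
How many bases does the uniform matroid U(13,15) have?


Bases of U(13,15) are all 13-element subsets of the 15-element ground set.
Number of bases = C(15,13).
(15 choose 13) = 105.

105


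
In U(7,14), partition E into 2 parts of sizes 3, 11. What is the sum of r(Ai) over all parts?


r(Ai) = min(|Ai|, 7) for each part.
Sum = min(3,7) + min(11,7)
    = 3 + 7
    = 10.

10


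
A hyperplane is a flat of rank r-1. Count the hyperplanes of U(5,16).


Hyperplanes of U(5,16) are flats of rank 4.
In a uniform matroid, these are exactly the (4)-element subsets.
Count = (16 choose 4) = 1820.

1820


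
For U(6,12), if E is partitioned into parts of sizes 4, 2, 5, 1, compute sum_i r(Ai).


r(Ai) = min(|Ai|, 6) for each part.
Sum = min(4,6) + min(2,6) + min(5,6) + min(1,6)
    = 4 + 2 + 5 + 1
    = 12.

12


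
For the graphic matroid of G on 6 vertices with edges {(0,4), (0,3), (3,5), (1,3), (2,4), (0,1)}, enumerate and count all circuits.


A circuit in a graphic matroid = edge set of a simple cycle.
G has 6 vertices and 6 edges.
Enumerating all minimal edge subsets forming cycles...
Total circuits found: 1.

1


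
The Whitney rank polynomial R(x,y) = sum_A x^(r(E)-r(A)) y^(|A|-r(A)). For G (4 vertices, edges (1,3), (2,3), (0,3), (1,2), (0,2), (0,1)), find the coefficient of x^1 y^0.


R(x,y) = sum over A in 2^E of x^(r(E)-r(A)) * y^(|A|-r(A)).
G has 4 vertices, 6 edges. r(E) = 3.
Enumerate all 2^6 = 64 subsets.
Count subsets with r(E)-r(A)=1 and |A|-r(A)=0: 15.

15


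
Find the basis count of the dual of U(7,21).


The dual of U(r,n) is U(n-r, n) = U(14,21).
Bases of U(14,21) are all (14)-element subsets.
|B(M*)| = C(21,14) = 21! / (14! * 7!) = 116280.

116280


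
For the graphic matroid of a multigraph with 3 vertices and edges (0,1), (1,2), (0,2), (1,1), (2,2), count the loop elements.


In a graphic matroid, a loop is a self-loop edge (u,u) with rank 0.
Examining all 5 edges for self-loops...
Self-loops found: (1,1), (2,2)
Number of loops = 2.

2


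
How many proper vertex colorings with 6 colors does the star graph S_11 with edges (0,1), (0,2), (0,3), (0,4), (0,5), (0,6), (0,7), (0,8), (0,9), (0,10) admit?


P(tree, k) = k * (k-1)^(10) for any tree on 11 vertices.
P(6) = 6 * 5^10 = 6 * 9765625 = 58593750.

58593750


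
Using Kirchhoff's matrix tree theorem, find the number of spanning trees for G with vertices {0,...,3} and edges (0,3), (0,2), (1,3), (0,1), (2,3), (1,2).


By Kirchhoff's matrix tree theorem, the number of spanning trees equals
the determinant of any cofactor of the Laplacian matrix L.
G has 4 vertices and 6 edges.
Computing the (3 x 3) cofactor determinant gives 16.

16


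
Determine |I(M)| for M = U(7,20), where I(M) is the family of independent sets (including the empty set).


Independent sets of U(7,20) are all subsets of size <= 7.
Count = C(20,0) + C(20,1) + C(20,2) + C(20,3) + C(20,4) + C(20,5) + C(20,6) + C(20,7)
     = 1 + 20 + 190 + 1140 + 4845 + 15504 + 38760 + 77520
     = 137980.

137980


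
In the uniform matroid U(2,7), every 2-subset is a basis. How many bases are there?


Bases of U(2,7) are all 2-element subsets of the 7-element ground set.
Number of bases = C(7,2).
(7 choose 2) = 21.

21


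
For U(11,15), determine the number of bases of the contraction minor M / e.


Contracting e from U(11,15) gives U(10,14).
Bases of U(10,14) = (14 choose 10) = 1001.

1001


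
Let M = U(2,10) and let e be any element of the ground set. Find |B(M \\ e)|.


Deleting e from U(2,10) gives U(2,9) since n > r.
Bases of U(2,9) = (9 choose 2) = 36.

36


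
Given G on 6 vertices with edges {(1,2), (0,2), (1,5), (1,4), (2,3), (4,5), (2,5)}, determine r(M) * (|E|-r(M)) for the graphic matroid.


r(M) = |V| - c = 6 - 1 = 5.
nullity = |E| - r(M) = 7 - 5 = 2.
Product = 5 * 2 = 10.

10


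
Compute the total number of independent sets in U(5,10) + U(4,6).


For a direct sum, |I(M1+M2)| = |I(M1)| * |I(M2)|.
|I(U(5,10))| = sum C(10,k) for k=0..5 = 638.
|I(U(4,6))| = sum C(6,k) for k=0..4 = 57.
Total = 638 * 57 = 36366.

36366


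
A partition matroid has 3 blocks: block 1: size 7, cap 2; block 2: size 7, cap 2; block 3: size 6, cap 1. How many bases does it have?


A basis picks exactly ci elements from block i.
Number of bases = product of C(|Si|, ci).
= C(7,2) * C(7,2) * C(6,1)
= 21 * 21 * 6
= 2646.

2646


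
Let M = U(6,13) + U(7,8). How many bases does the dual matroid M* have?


(M1+M2)* = M1* + M2*.
M1* = U(7,13), bases: C(13,7) = 1716.
M2* = U(1,8), bases: C(8,1) = 8.
|B(M*)| = 1716 * 8 = 13728.

13728


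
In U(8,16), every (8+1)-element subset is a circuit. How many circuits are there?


In U(8,16), circuits are the (9)-element subsets.
Any set of 9 elements is dependent, and removing any one element gives
an independent set of size 8, so it is a minimal dependent set.
Number of circuits = (16 choose 9) = 11440.

11440


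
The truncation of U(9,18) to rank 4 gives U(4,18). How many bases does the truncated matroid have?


Truncating U(9,18) to rank 4 gives U(4,18).
Bases of U(4,18) are all 4-element subsets of 18 elements.
Number of bases = C(18,4) = 18! / (4! * 14!) = 3060.

3060


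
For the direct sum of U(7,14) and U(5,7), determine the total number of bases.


Bases of a direct sum M1 + M2: |B| = |B(M1)| * |B(M2)|.
|B(U(7,14))| = C(14,7) = 3432.
|B(U(5,7))| = C(7,5) = 21.
Total bases = 3432 * 21 = 72072.

72072


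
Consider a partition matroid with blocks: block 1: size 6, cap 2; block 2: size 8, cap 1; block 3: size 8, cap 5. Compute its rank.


Rank of a partition matroid = sum of min(|Si|, ci) for each block.
= min(6,2) + min(8,1) + min(8,5)
= 2 + 1 + 5
= 8.

8


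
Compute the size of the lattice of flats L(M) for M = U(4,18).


Flats of U(4,18): every subset of size < 4 is a flat, plus E itself.
Count = (18 choose 0) + (18 choose 1) + (18 choose 2) + (18 choose 3) + 1
     = 1 + 18 + 153 + 816 + 1
     = 989.

989


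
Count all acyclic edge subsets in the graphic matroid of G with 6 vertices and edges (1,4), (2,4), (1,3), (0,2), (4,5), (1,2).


An independent set in a graphic matroid is an acyclic edge subset.
G has 6 vertices and 6 edges.
Enumerate all 2^6 = 64 subsets, checking for acyclicity.
Total independent sets = 56.

56


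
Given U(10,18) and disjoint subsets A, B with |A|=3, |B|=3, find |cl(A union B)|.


|A union B| = 3 + 3 = 6 (disjoint).
In U(10,18), cl(S) = S if |S| < 10, else cl(S) = E.
Since 6 < 10, cl(A union B) = A union B.
|cl(A union B)| = 6.

6


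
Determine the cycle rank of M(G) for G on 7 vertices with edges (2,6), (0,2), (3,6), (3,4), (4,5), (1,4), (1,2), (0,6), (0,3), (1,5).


Cycle rank (nullity) = |E| - r(M) = |E| - (|V| - c).
|E| = 10, |V| = 7, c = 1.
Nullity = 10 - (7 - 1) = 10 - 6 = 4.

4


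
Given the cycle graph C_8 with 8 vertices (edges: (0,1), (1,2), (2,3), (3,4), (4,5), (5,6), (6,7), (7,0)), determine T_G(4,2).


T(C_8; x,y) = x + x^2 + ... + x^(7) + y.
T(4,2) = 4^1 + 4^2 + 4^3 + 4^4 + 4^5 + 4^6 + 4^7 + 2
= 4 + 16 + 64 + 256 + 1024 + 4096 + 16384 + 2
= 21846.

21846


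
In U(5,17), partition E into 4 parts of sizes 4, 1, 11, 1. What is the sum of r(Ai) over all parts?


r(Ai) = min(|Ai|, 5) for each part.
Sum = min(4,5) + min(1,5) + min(11,5) + min(1,5)
    = 4 + 1 + 5 + 1
    = 11.

11


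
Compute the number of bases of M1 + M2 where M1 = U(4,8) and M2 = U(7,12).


Bases of a direct sum M1 + M2: |B| = |B(M1)| * |B(M2)|.
|B(U(4,8))| = C(8,4) = 70.
|B(U(7,12))| = C(12,7) = 792.
Total bases = 70 * 792 = 55440.

55440


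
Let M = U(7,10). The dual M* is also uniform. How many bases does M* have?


The dual of U(r,n) is U(n-r, n) = U(3,10).
Bases of U(3,10) are all (3)-element subsets.
|B(M*)| = C(10,3) = 10! / (3! * 7!) = 120.

120


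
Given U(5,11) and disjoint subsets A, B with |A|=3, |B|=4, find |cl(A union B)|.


|A union B| = 3 + 4 = 7 (disjoint).
In U(5,11), cl(S) = S if |S| < 5, else cl(S) = E.
Since 7 >= 5, cl(A union B) = E.
|cl(A union B)| = 11.

11


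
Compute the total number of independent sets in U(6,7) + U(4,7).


For a direct sum, |I(M1+M2)| = |I(M1)| * |I(M2)|.
|I(U(6,7))| = sum C(7,k) for k=0..6 = 127.
|I(U(4,7))| = sum C(7,k) for k=0..4 = 99.
Total = 127 * 99 = 12573.

12573


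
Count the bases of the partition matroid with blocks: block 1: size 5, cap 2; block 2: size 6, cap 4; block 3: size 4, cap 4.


A basis picks exactly ci elements from block i.
Number of bases = product of C(|Si|, ci).
= C(5,2) * C(6,4) * C(4,4)
= 10 * 15 * 1
= 150.

150


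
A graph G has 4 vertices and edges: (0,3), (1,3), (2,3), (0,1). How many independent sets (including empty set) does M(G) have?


An independent set in a graphic matroid is an acyclic edge subset.
G has 4 vertices and 4 edges.
Enumerate all 2^4 = 16 subsets, checking for acyclicity.
Total independent sets = 14.

14


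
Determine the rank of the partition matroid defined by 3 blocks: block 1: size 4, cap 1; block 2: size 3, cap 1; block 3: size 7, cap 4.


Rank of a partition matroid = sum of min(|Si|, ci) for each block.
= min(4,1) + min(3,1) + min(7,4)
= 1 + 1 + 4
= 6.

6


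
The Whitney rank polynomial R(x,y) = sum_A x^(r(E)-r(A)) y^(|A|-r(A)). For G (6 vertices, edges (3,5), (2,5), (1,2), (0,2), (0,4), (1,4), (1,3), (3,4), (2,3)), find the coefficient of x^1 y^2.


R(x,y) = sum over A in 2^E of x^(r(E)-r(A)) * y^(|A|-r(A)).
G has 6 vertices, 9 edges. r(E) = 5.
Enumerate all 2^9 = 512 subsets.
Count subsets with r(E)-r(A)=1 and |A|-r(A)=2: 17.

17


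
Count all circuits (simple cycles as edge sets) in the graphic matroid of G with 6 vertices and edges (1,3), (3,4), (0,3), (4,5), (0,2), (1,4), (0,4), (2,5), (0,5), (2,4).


A circuit in a graphic matroid = edge set of a simple cycle.
G has 6 vertices and 10 edges.
Enumerating all minimal edge subsets forming cycles...
Total circuits found: 18.

18


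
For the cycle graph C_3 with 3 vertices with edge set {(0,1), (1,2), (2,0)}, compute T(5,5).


T(C_3; x,y) = x + x^2 + ... + x^(2) + y.
T(5,5) = 5^1 + 5^2 + 5
= 5 + 25 + 5
= 35.

35


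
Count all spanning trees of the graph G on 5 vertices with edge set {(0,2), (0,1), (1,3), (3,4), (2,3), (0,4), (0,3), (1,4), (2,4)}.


By Kirchhoff's matrix tree theorem, the number of spanning trees equals
the determinant of any cofactor of the Laplacian matrix L.
G has 5 vertices and 9 edges.
Computing the (4 x 4) cofactor determinant gives 75.

75


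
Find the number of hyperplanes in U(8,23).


Hyperplanes of U(8,23) are flats of rank 7.
In a uniform matroid, these are exactly the (7)-element subsets.
Count = C(23,7) = 245157.

245157


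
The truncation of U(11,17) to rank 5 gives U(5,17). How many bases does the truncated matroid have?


Truncating U(11,17) to rank 5 gives U(5,17).
Bases of U(5,17) are all 5-element subsets of 17 elements.
Number of bases = (17 choose 5) = 6188.

6188


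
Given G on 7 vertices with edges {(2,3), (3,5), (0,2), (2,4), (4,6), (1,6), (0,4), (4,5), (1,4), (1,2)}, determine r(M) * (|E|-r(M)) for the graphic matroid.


r(M) = |V| - c = 7 - 1 = 6.
nullity = |E| - r(M) = 10 - 6 = 4.
Product = 6 * 4 = 24.

24


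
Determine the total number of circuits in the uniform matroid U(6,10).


In U(6,10), circuits are the (7)-element subsets.
Any set of 7 elements is dependent, and removing any one element gives
an independent set of size 6, so it is a minimal dependent set.
Number of circuits = C(10,7) = 10! / (7! * 3!) = 120.

120


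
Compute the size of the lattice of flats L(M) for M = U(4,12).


Flats of U(4,12): every subset of size < 4 is a flat, plus E itself.
Count = (12 choose 0) + (12 choose 1) + (12 choose 2) + (12 choose 3) + 1
     = 1 + 12 + 66 + 220 + 1
     = 300.

300


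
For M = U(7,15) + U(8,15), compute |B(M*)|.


(M1+M2)* = M1* + M2*.
M1* = U(8,15), bases: C(15,8) = 6435.
M2* = U(7,15), bases: C(15,7) = 6435.
|B(M*)| = 6435 * 6435 = 41409225.

41409225


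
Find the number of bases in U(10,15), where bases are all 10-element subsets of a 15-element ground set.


Bases of U(10,15) are all 10-element subsets of the 15-element ground set.
Number of bases = C(15,10).
C(15,10) = 3003.

3003


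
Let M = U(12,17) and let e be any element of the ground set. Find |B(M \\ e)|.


Deleting e from U(12,17) gives U(12,16) since n > r.
Bases of U(12,16) = C(16,12) = 16! / (12! * 4!) = 1820.

1820


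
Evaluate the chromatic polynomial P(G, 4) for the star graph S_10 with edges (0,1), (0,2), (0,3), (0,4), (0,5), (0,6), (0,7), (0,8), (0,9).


P(tree, k) = k * (k-1)^(9) for any tree on 10 vertices.
P(4) = 4 * 3^9 = 4 * 19683 = 78732.

78732


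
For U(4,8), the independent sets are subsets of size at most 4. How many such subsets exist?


Independent sets of U(4,8) are all subsets of size <= 4.
Count = (8 choose 0) + (8 choose 1) + (8 choose 2) + (8 choose 3) + (8 choose 4)
     = 1 + 8 + 28 + 56 + 70
     = 163.

163


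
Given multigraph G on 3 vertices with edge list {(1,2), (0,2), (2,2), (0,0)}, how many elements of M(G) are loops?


In a graphic matroid, a loop is a self-loop edge (u,u) with rank 0.
Examining all 4 edges for self-loops...
Self-loops found: (2,2), (0,0)
Number of loops = 2.

2


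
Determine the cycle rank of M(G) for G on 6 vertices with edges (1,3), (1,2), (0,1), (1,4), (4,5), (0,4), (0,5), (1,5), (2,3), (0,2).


Cycle rank (nullity) = |E| - r(M) = |E| - (|V| - c).
|E| = 10, |V| = 6, c = 1.
Nullity = 10 - (6 - 1) = 10 - 5 = 5.

5


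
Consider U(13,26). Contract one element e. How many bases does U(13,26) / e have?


Contracting e from U(13,26) gives U(12,25).
Bases of U(12,25) = C(25,12) = 5200300.

5200300


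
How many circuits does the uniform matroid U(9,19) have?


In U(9,19), circuits are the (10)-element subsets.
Any set of 10 elements is dependent, and removing any one element gives
an independent set of size 9, so it is a minimal dependent set.
Number of circuits = C(19,10) = 92378.

92378


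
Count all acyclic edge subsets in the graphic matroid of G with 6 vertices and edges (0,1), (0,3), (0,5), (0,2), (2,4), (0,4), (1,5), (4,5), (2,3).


An independent set in a graphic matroid is an acyclic edge subset.
G has 6 vertices and 9 edges.
Enumerate all 2^9 = 512 subsets, checking for acyclicity.
Total independent sets = 280.

280


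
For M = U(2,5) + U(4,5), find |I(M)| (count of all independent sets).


For a direct sum, |I(M1+M2)| = |I(M1)| * |I(M2)|.
|I(U(2,5))| = sum C(5,k) for k=0..2 = 16.
|I(U(4,5))| = sum C(5,k) for k=0..4 = 31.
Total = 16 * 31 = 496.

496


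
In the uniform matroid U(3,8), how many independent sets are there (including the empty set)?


Independent sets of U(3,8) are all subsets of size <= 3.
Count = (8 choose 0) + (8 choose 1) + (8 choose 2) + (8 choose 3)
     = 1 + 8 + 28 + 56
     = 93.

93


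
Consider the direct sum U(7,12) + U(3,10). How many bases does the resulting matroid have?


Bases of a direct sum M1 + M2: |B| = |B(M1)| * |B(M2)|.
|B(U(7,12))| = C(12,7) = 792.
|B(U(3,10))| = C(10,3) = 120.
Total bases = 792 * 120 = 95040.

95040


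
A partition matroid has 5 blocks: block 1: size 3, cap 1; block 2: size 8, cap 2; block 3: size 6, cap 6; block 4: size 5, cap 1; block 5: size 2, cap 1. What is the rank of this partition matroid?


Rank of a partition matroid = sum of min(|Si|, ci) for each block.
= min(3,1) + min(8,2) + min(6,6) + min(5,1) + min(2,1)
= 1 + 2 + 6 + 1 + 1
= 11.

11


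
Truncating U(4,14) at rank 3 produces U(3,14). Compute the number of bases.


Truncating U(4,14) to rank 3 gives U(3,14).
Bases of U(3,14) are all 3-element subsets of 14 elements.
Number of bases = C(14,3) = 14! / (3! * 11!) = 364.

364


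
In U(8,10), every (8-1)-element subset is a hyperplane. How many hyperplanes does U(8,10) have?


Hyperplanes of U(8,10) are flats of rank 7.
In a uniform matroid, these are exactly the (7)-element subsets.
Count = C(10,7) = 10! / (7! * 3!) = 120.

120


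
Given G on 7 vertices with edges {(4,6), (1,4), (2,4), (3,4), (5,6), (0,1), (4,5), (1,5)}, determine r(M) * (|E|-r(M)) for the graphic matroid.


r(M) = |V| - c = 7 - 1 = 6.
nullity = |E| - r(M) = 8 - 6 = 2.
Product = 6 * 2 = 12.

12


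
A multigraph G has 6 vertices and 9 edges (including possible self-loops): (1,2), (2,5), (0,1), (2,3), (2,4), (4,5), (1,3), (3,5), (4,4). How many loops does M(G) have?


In a graphic matroid, a loop is a self-loop edge (u,u) with rank 0.
Examining all 9 edges for self-loops...
Self-loops found: (4,4)
Number of loops = 1.

1


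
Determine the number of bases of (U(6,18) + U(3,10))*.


(M1+M2)* = M1* + M2*.
M1* = U(12,18), bases: C(18,12) = 18564.
M2* = U(7,10), bases: C(10,7) = 120.
|B(M*)| = 18564 * 120 = 2227680.

2227680


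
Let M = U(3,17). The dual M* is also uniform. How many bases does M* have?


The dual of U(r,n) is U(n-r, n) = U(14,17).
Bases of U(14,17) are all (14)-element subsets.
|B(M*)| = C(17,14) = 17! / (14! * 3!) = 680.

680


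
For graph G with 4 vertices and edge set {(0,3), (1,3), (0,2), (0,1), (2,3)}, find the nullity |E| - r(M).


Cycle rank (nullity) = |E| - r(M) = |E| - (|V| - c).
|E| = 5, |V| = 4, c = 1.
Nullity = 5 - (4 - 1) = 5 - 3 = 2.

2


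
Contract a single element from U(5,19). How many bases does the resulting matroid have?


Contracting e from U(5,19) gives U(4,18).
Bases of U(4,18) = (18 choose 4) = 3060.

3060


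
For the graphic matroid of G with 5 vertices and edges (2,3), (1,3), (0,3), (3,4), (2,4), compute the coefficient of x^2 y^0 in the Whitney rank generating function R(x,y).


R(x,y) = sum over A in 2^E of x^(r(E)-r(A)) * y^(|A|-r(A)).
G has 5 vertices, 5 edges. r(E) = 4.
Enumerate all 2^5 = 32 subsets.
Count subsets with r(E)-r(A)=2 and |A|-r(A)=0: 10.

10


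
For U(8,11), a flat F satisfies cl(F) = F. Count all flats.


Flats of U(8,11): every subset of size < 8 is a flat, plus E itself.
Count = C(11,0) + C(11,1) + C(11,2) + C(11,3) + C(11,4) + C(11,5) + C(11,6) + C(11,7) + 1
     = 1 + 11 + 55 + 165 + 330 + 462 + 462 + 330 + 1
     = 1817.

1817


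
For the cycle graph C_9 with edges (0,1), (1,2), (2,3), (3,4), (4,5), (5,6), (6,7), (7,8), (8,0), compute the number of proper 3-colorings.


P(C_9, k) = (k-1)^9 + (-1)^9*(k-1).
P(3) = (2)^9 - 2
= 512 - 2 = 510.

510


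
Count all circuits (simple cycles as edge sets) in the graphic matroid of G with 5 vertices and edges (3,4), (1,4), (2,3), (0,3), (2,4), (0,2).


A circuit in a graphic matroid = edge set of a simple cycle.
G has 5 vertices and 6 edges.
Enumerating all minimal edge subsets forming cycles...
Total circuits found: 3.

3


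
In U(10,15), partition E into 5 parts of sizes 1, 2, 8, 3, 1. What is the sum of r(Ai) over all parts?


r(Ai) = min(|Ai|, 10) for each part.
Sum = min(1,10) + min(2,10) + min(8,10) + min(3,10) + min(1,10)
    = 1 + 2 + 8 + 3 + 1
    = 15.

15


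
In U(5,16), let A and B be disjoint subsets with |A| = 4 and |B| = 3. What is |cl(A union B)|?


|A union B| = 4 + 3 = 7 (disjoint).
In U(5,16), cl(S) = S if |S| < 5, else cl(S) = E.
Since 7 >= 5, cl(A union B) = E.
|cl(A union B)| = 16.

16


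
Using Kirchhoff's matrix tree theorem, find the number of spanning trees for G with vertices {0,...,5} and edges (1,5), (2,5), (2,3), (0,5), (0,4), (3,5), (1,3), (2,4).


By Kirchhoff's matrix tree theorem, the number of spanning trees equals
the determinant of any cofactor of the Laplacian matrix L.
G has 6 vertices and 8 edges.
Computing the (5 x 5) cofactor determinant gives 29.

29
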